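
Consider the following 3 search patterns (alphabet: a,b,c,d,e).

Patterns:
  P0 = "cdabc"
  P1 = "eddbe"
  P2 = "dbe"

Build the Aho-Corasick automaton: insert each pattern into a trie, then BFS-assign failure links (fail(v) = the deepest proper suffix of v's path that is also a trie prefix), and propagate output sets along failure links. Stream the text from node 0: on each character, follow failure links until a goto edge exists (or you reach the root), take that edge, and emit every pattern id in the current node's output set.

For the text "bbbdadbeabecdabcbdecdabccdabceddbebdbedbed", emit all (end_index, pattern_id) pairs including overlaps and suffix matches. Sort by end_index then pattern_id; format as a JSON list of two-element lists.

Construct AC machine:
Trie (insert patterns):
  n0 'ε': c→1 d→11 e→6
  n1 'c': d→2
  n2 'cd': a→3
  n3 'cda': b→4
  n4 'cdab': c→5
  n5 'cdabc': ·  ←P0
  n6 'e': d→7
  n7 'ed': d→8
  n8 'edd': b→9
  n9 'eddb': e→10
  n10 'eddbe': ·  ←P1
  n11 'd': b→12
  n12 'db': e→13
  n13 'dbe': ·  ←P2

BFS fail/out derivation:
  n1('c'): parent n0 fail=0; on 'c' 0 → fail=0;  out ∅∪∅=∅
  n6('e'): parent n0 fail=0; on 'e' 0 → fail=0;  out ∅∪∅=∅
  n11('d'): parent n0 fail=0; on 'd' 0 → fail=0;  out ∅∪∅=∅
  n2('cd'): parent n1 fail=0; on 'd' 0 → fail=11;  out ∅∪∅=∅
  n7('ed'): parent n6 fail=0; on 'd' 0 → fail=11;  out ∅∪∅=∅
  n12('db'): parent n11 fail=0; on 'b' 0 → fail=0;  out ∅∪∅=∅
  n3('cda'): parent n2 fail=11; on 'a' 11→0 → fail=0;  out ∅∪∅=∅
  n8('edd'): parent n7 fail=11; on 'd' 11→0 → fail=11;  out ∅∪∅=∅
  n13('dbe'): parent n12 fail=0; on 'e' 0 → fail=6;  out {2}∪∅={2}
  n4('cdab'): parent n3 fail=0; on 'b' 0 → fail=0;  out ∅∪∅=∅
  n9('eddb'): parent n8 fail=11; on 'b' 11 → fail=12;  out ∅∪∅=∅
  n5('cdabc'): parent n4 fail=0; on 'c' 0 → fail=1;  out {0}∪∅={0}
  n10('eddbe'): parent n9 fail=12; on 'e' 12 → fail=13;  out {1}∪{2}={1,2}

Scan:
[0] read 'b'  n0⇒n0
[1] read 'b'  n0⇒n0
[2] read 'b'  n0⇒n0
[3] read 'd'  n0⇒n11
[4] read 'a'  n11⇒n0 ·f
[5] read 'd'  n0⇒n11
[6] read 'b'  n11⇒n12
[7] read 'e'  n12⇒n13  → match P2@[5:7]
[8] read 'a'  n13⇒n0 ·f
[9] read 'b'  n0⇒n0
[10] read 'e'  n0⇒n6
[11] read 'c'  n6⇒n1 ·f
[12] read 'd'  n1⇒n2
[13] read 'a'  n2⇒n3
[14] read 'b'  n3⇒n4
[15] read 'c'  n4⇒n5  → match P0@[11:15]
[16] read 'b'  n5⇒n0 ·f
[17] read 'd'  n0⇒n11
[18] read 'e'  n11⇒n6 ·f
[19] read 'c'  n6⇒n1 ·f
[20] read 'd'  n1⇒n2
[21] read 'a'  n2⇒n3
[22] read 'b'  n3⇒n4
[23] read 'c'  n4⇒n5  → match P0@[19:23]
[24] read 'c'  n5⇒n1 ·f
[25] read 'd'  n1⇒n2
[26] read 'a'  n2⇒n3
[27] read 'b'  n3⇒n4
[28] read 'c'  n4⇒n5  → match P0@[24:28]
[29] read 'e'  n5⇒n6 ·f
[30] read 'd'  n6⇒n7
[31] read 'd'  n7⇒n8
[32] read 'b'  n8⇒n9
[33] read 'e'  n9⇒n10  → match P1@[29:33],P2@[31:33]
[34] read 'b'  n10⇒n0 ·f
[35] read 'd'  n0⇒n11
[36] read 'b'  n11⇒n12
[37] read 'e'  n12⇒n13  → match P2@[35:37]
[38] read 'd'  n13⇒n7 ·f
[39] read 'b'  n7⇒n12 ·f
[40] read 'e'  n12⇒n13  → match P2@[38:40]
[41] read 'd'  n13⇒n7 ·f

All matches (sorted): [[7,2],[15,0],[23,0],[28,0],[33,1],[33,2],[37,2],[40,2]]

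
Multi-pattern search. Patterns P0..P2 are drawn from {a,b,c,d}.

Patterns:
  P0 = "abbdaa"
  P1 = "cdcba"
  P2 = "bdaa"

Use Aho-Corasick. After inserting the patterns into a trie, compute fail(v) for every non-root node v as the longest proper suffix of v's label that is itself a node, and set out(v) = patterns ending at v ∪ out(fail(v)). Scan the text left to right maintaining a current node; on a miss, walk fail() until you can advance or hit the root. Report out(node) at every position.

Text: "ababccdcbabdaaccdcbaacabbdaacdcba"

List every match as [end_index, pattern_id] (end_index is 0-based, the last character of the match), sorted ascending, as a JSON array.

Construct AC machine:
Trie (insert patterns):
  0='ε' goto a→1 b→12 c→7
  1='a' goto b→2
  2='ab' goto b→3
  3='abb' goto d→4
  4='abbd' goto a→5
  5='abbda' goto a→6
  6='abbdaa' goto ·  ←P0
  7='c' goto d→8
  8='cd' goto c→9
  9='cdc' goto b→10
  10='cdcb' goto a→11
  11='cdcba' goto ·  ←P1
  12='b' goto d→13
  13='bd' goto a→14
  14='bda' goto a→15
  15='bdaa' goto ·  ←P2

BFS fail/out derivation:
  n1('a'): parent n0 fail=0; on 'a' 0 → fail=0;  out ∅∪∅=∅
  n7('c'): parent n0 fail=0; on 'c' 0 → fail=0;  out ∅∪∅=∅
  n12('b'): parent n0 fail=0; on 'b' 0 → fail=0;  out ∅∪∅=∅
  n2('ab'): parent n1 fail=0; on 'b' 0 → fail=12;  out ∅∪∅=∅
  n8('cd'): parent n7 fail=0; on 'd' 0 → fail=0;  out ∅∪∅=∅
  n13('bd'): parent n12 fail=0; on 'd' 0 → fail=0;  out ∅∪∅=∅
  n3('abb'): parent n2 fail=12; on 'b' 12→0 → fail=12;  out ∅∪∅=∅
  n9('cdc'): parent n8 fail=0; on 'c' 0 → fail=7;  out ∅∪∅=∅
  n14('bda'): parent n13 fail=0; on 'a' 0 → fail=1;  out ∅∪∅=∅
  n4('abbd'): parent n3 fail=12; on 'd' 12 → fail=13;  out ∅∪∅=∅
  n10('cdcb'): parent n9 fail=7; on 'b' 7→0 → fail=12;  out ∅∪∅=∅
  n15('bdaa'): parent n14 fail=1; on 'a' 1→0 → fail=1;  out {2}∪∅={2}
  n5('abbda'): parent n4 fail=13; on 'a' 13 → fail=14;  out ∅∪∅=∅
  n11('cdcba'): parent n10 fail=12; on 'a' 12→0 → fail=1;  out {1}∪∅={1}
  n6('abbdaa'): parent n5 fail=14; on 'a' 14 → fail=15;  out {0}∪{2}={0,2}

Text stream:
i=0 'a': node 0→1
i=1 'b': node 1→2
i=2 'a': node 2→1 (fail-walked)
i=3 'b': node 1→2
i=4 'c': node 2→7 (fail-walked)
i=5 'c': node 7→7 (fail-walked)
i=6 'd': node 7→8
i=7 'c': node 8→9
i=8 'b': node 9→10
i=9 'a': node 10→11  → match P1@[5:9]
i=10 'b': node 11→2 (fail-walked)
i=11 'd': node 2→13 (fail-walked)
i=12 'a': node 13→14
i=13 'a': node 14→15  → match P2@[10:13]
i=14 'c': node 15→7 (fail-walked)
i=15 'c': node 7→7 (fail-walked)
i=16 'd': node 7→8
i=17 'c': node 8→9
i=18 'b': node 9→10
i=19 'a': node 10→11  → match P1@[15:19]
i=20 'a': node 11→1 (fail-walked)
i=21 'c': node 1→7 (fail-walked)
i=22 'a': node 7→1 (fail-walked)
i=23 'b': node 1→2
i=24 'b': node 2→3
i=25 'd': node 3→4
i=26 'a': node 4→5
i=27 'a': node 5→6  → match P0@[22:27],P2@[24:27]
i=28 'c': node 6→7 (fail-walked)
i=29 'd': node 7→8
i=30 'c': node 8→9
i=31 'b': node 9→10
i=32 'a': node 10→11  → match P1@[28:32]

Matches: [[9,1],[13,2],[19,1],[27,0],[27,2],[32,1]]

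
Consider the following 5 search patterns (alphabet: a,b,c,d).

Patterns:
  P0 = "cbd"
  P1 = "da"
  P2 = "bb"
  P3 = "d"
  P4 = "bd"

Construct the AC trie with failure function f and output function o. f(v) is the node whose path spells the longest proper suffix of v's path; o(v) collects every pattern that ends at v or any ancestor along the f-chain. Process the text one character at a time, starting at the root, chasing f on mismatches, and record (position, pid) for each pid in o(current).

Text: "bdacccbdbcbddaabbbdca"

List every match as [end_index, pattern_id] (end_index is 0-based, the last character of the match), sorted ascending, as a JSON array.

Construct AC machine:
Trie nodes:
  0='ε' goto b→6 c→1 d→4
  1='c' goto b→2
  2='cb' goto d→3
  3='cbd' goto ·  ←P0
  4='d' goto a→5  ←P3
  5='da' goto ·  ←P1
  6='b' goto b→7 d→8
  7='bb' goto ·  ←P2
  8='bd' goto ·  ←P4

BFS fail/out derivation:
  n1('c'): parent n0 fail=0; on 'c' 0 → fail=0;  out ∅∪∅=∅
  n4('d'): parent n0 fail=0; on 'd' 0 → fail=0;  out {3}∪∅={3}
  n6('b'): parent n0 fail=0; on 'b' 0 → fail=0;  out ∅∪∅=∅
  n2('cb'): parent n1 fail=0; on 'b' 0 → fail=6;  out ∅∪∅=∅
  n5('da'): parent n4 fail=0; on 'a' 0 → fail=0;  out {1}∪∅={1}
  n7('bb'): parent n6 fail=0; on 'b' 0 → fail=6;  out {2}∪∅={2}
  n8('bd'): parent n6 fail=0; on 'd' 0 → fail=4;  out {4}∪{3}={3,4}
  n3('cbd'): parent n2 fail=6; on 'd' 6 → fail=8;  out {0}∪{3,4}={0,3,4}

Run:
[0] read 'b'  n0⇒n6
[1] read 'd'  n6⇒n8  → match P3@[1:1],P4@[0:1]
[2] read 'a'  n8⇒n5 ·f  → match P1@[1:2]
[3] read 'c'  n5⇒n1 ·f
[4] read 'c'  n1⇒n1 ·f
[5] read 'c'  n1⇒n1 ·f
[6] read 'b'  n1⇒n2
[7] read 'd'  n2⇒n3  → match P0@[5:7],P3@[7:7],P4@[6:7]
[8] read 'b'  n3⇒n6 ·f
[9] read 'c'  n6⇒n1 ·f
[10] read 'b'  n1⇒n2
[11] read 'd'  n2⇒n3  → match P0@[9:11],P3@[11:11],P4@[10:11]
[12] read 'd'  n3⇒n4 ·f  → match P3@[12:12]
[13] read 'a'  n4⇒n5  → match P1@[12:13]
[14] read 'a'  n5⇒n0 ·f
[15] read 'b'  n0⇒n6
[16] read 'b'  n6⇒n7  → match P2@[15:16]
[17] read 'b'  n7⇒n7 ·f  → match P2@[16:17]
[18] read 'd'  n7⇒n8 ·f  → match P3@[18:18],P4@[17:18]
[19] read 'c'  n8⇒n1 ·f
[20] read 'a'  n1⇒n0 ·f

Result: [[1,3],[1,4],[2,1],[7,0],[7,3],[7,4],[11,0],[11,3],[11,4],[12,3],[13,1],[16,2],[17,2],[18,3],[18,4]]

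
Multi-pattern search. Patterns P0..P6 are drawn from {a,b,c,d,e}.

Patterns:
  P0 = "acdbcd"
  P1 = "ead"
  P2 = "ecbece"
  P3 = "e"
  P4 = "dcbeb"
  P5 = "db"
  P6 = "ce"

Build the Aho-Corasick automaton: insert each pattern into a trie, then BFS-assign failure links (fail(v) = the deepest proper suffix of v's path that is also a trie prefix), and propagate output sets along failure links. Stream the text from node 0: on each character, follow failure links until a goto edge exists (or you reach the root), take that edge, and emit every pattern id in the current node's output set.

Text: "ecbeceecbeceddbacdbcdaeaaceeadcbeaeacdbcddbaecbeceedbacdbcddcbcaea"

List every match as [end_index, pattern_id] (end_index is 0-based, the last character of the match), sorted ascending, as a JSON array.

Build automaton:
Trie nodes:
  n0 'ε': a→1 c→21 d→15 e→7
  n1 'a': c→2
  n2 'ac': d→3
  n3 'acd': b→4
  n4 'acdb': c→5
  n5 'acdbc': d→6
  n6 'acdbcd': ·  [P0 ends]
  n7 'e': a→8 c→10  [P3 ends]
  n8 'ea': d→9
  n9 'ead': ·  [P1 ends]
  n10 'ec': b→11
  n11 'ecb': e→12
  n12 'ecbe': c→13
  n13 'ecbec': e→14
  n14 'ecbece': ·  [P2 ends]
  n15 'd': b→20 c→16
  n16 'dc': b→17
  n17 'dcb': e→18
  n18 'dcbe': b→19
  n19 'dcbeb': ·  [P4 ends]
  n20 'db': ·  [P5 ends]
  n21 'c': e→22
  n22 'ce': ·  [P6 ends]

Failure links (BFS by depth):
  fail(1) 'a': from fail(0)=0 chase 'a': 0 ⇒ 0;  out=∅∪out(0)=∅
  fail(7) 'e': from fail(0)=0 chase 'e': 0 ⇒ 0;  out={3}∪out(0)={3}
  fail(15) 'd': from fail(0)=0 chase 'd': 0 ⇒ 0;  out=∅∪out(0)=∅
  fail(21) 'c': from fail(0)=0 chase 'c': 0 ⇒ 0;  out=∅∪out(0)=∅
  fail(2) 'ac': from fail(1)=0 chase 'c': 0 ⇒ 21;  out=∅∪out(21)=∅
  fail(8) 'ea': from fail(7)=0 chase 'a': 0 ⇒ 1;  out=∅∪out(1)=∅
  fail(10) 'ec': from fail(7)=0 chase 'c': 0 ⇒ 21;  out=∅∪out(21)=∅
  fail(16) 'dc': from fail(15)=0 chase 'c': 0 ⇒ 21;  out=∅∪out(21)=∅
  fail(20) 'db': from fail(15)=0 chase 'b': 0 ⇒ 0;  out={5}∪out(0)={5}
  fail(22) 'ce': from fail(21)=0 chase 'e': 0 ⇒ 7;  out={6}∪out(7)={3,6}
  fail(3) 'acd': from fail(2)=21 chase 'd': 21→0 ⇒ 15;  out=∅∪out(15)=∅
  fail(9) 'ead': from fail(8)=1 chase 'd': 1→0 ⇒ 15;  out={1}∪out(15)={1}
  fail(11) 'ecb': from fail(10)=21 chase 'b': 21→0 ⇒ 0;  out=∅∪out(0)=∅
  fail(17) 'dcb': from fail(16)=21 chase 'b': 21→0 ⇒ 0;  out=∅∪out(0)=∅
  fail(4) 'acdb': from fail(3)=15 chase 'b': 15 ⇒ 20;  out=∅∪out(20)={5}
  fail(12) 'ecbe': from fail(11)=0 chase 'e': 0 ⇒ 7;  out=∅∪out(7)={3}
  fail(18) 'dcbe': from fail(17)=0 chase 'e': 0 ⇒ 7;  out=∅∪out(7)={3}
  fail(5) 'acdbc': from fail(4)=20 chase 'c': 20→0 ⇒ 21;  out=∅∪out(21)=∅
  fail(13) 'ecbec': from fail(12)=7 chase 'c': 7 ⇒ 10;  out=∅∪out(10)=∅
  fail(19) 'dcbeb': from fail(18)=7 chase 'b': 7→0 ⇒ 0;  out={4}∪out(0)={4}
  fail(6) 'acdbcd': from fail(5)=21 chase 'd': 21→0 ⇒ 15;  out={0}∪out(15)={0}
  fail(14) 'ecbece': from fail(13)=10 chase 'e': 10→21 ⇒ 22;  out={2}∪out(22)={2,3,6}

Run:
pos 0 'e': at 7  emit P3@[0:0]
pos 1 'c': at 10
pos 2 'b': at 11
pos 3 'e': at 12  emit P3@[3:3]
pos 4 'c': at 13
pos 5 'e': at 14  emit P2@[0:5],P3@[5:5],P6@[4:5]
pos 6 'e': at 7 (fail-walked)  emit P3@[6:6]
pos 7 'c': at 10
pos 8 'b': at 11
pos 9 'e': at 12  emit P3@[9:9]
pos 10 'c': at 13
pos 11 'e': at 14  emit P2@[6:11],P3@[11:11],P6@[10:11]
pos 12 'd': at 15 (fail-walked)
pos 13 'd': at 15 (fail-walked)
pos 14 'b': at 20  emit P5@[13:14]
pos 15 'a': at 1 (fail-walked)
pos 16 'c': at 2
pos 17 'd': at 3
pos 18 'b': at 4  emit P5@[17:18]
pos 19 'c': at 5
pos 20 'd': at 6  emit P0@[15:20]
pos 21 'a': at 1 (fail-walked)
pos 22 'e': at 7 (fail-walked)  emit P3@[22:22]
pos 23 'a': at 8
pos 24 'a': at 1 (fail-walked)
pos 25 'c': at 2
pos 26 'e': at 22 (fail-walked)  emit P3@[26:26],P6@[25:26]
pos 27 'e': at 7 (fail-walked)  emit P3@[27:27]
pos 28 'a': at 8
pos 29 'd': at 9  emit P1@[27:29]
pos 30 'c': at 16 (fail-walked)
pos 31 'b': at 17
pos 32 'e': at 18  emit P3@[32:32]
pos 33 'a': at 8 (fail-walked)
pos 34 'e': at 7 (fail-walked)  emit P3@[34:34]
pos 35 'a': at 8
pos 36 'c': at 2 (fail-walked)
pos 37 'd': at 3
pos 38 'b': at 4  emit P5@[37:38]
pos 39 'c': at 5
pos 40 'd': at 6  emit P0@[35:40]
pos 41 'd': at 15 (fail-walked)
pos 42 'b': at 20  emit P5@[41:42]
pos 43 'a': at 1 (fail-walked)
pos 44 'e': at 7 (fail-walked)  emit P3@[44:44]
pos 45 'c': at 10
pos 46 'b': at 11
pos 47 'e': at 12  emit P3@[47:47]
pos 48 'c': at 13
pos 49 'e': at 14  emit P2@[44:49],P3@[49:49],P6@[48:49]
pos 50 'e': at 7 (fail-walked)  emit P3@[50:50]
pos 51 'd': at 15 (fail-walked)
pos 52 'b': at 20  emit P5@[51:52]
pos 53 'a': at 1 (fail-walked)
pos 54 'c': at 2
pos 55 'd': at 3
pos 56 'b': at 4  emit P5@[55:56]
pos 57 'c': at 5
pos 58 'd': at 6  emit P0@[53:58]
pos 59 'd': at 15 (fail-walked)
pos 60 'c': at 16
pos 61 'b': at 17
pos 62 'c': at 21 (fail-walked)
pos 63 'a': at 1 (fail-walked)
pos 64 'e': at 7 (fail-walked)  emit P3@[64:64]
pos 65 'a': at 8

Matches: [[0,3],[3,3],[5,2],[5,3],[5,6],[6,3],[9,3],[11,2],[11,3],[11,6],[14,5],[18,5],[20,0],[22,3],[26,3],[26,6],[27,3],[29,1],[32,3],[34,3],[38,5],[40,0],[42,5],[44,3],[47,3],[49,2],[49,3],[49,6],[50,3],[52,5],[56,5],[58,0],[64,3]]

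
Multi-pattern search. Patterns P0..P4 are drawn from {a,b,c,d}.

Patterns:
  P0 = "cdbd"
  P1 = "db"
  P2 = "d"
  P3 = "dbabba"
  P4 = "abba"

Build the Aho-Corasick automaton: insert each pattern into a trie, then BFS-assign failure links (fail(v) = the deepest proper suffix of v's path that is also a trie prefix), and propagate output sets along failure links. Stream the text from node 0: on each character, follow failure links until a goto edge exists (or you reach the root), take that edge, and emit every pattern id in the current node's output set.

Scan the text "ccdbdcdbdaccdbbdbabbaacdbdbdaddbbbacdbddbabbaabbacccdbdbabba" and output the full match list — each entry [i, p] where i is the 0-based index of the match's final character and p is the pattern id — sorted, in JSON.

Build:
Trie (insert patterns):
  0='ε' goto a→11 c→1 d→5
  1='c' goto d→2
  2='cd' goto b→3
  3='cdb' goto d→4
  4='cdbd' goto ·  ←P0
  5='d' goto b→6  ←P2
  6='db' goto a→7  ←P1
  7='dba' goto b→8
  8='dbab' goto b→9
  9='dbabb' goto a→10
  10='dbabba' goto ·  ←P3
  11='a' goto b→12
  12='ab' goto b→13
  13='abb' goto a→14
  14='abba' goto ·  ←P4

Failure links (BFS by depth):
  n1('c'): parent n0 fail=0; on 'c' 0 → fail=0;  out ∅∪∅=∅
  n5('d'): parent n0 fail=0; on 'd' 0 → fail=0;  out {2}∪∅={2}
  n11('a'): parent n0 fail=0; on 'a' 0 → fail=0;  out ∅∪∅=∅
  n2('cd'): parent n1 fail=0; on 'd' 0 → fail=5;  out ∅∪{2}={2}
  n6('db'): parent n5 fail=0; on 'b' 0 → fail=0;  out {1}∪∅={1}
  n12('ab'): parent n11 fail=0; on 'b' 0 → fail=0;  out ∅∪∅=∅
  n3('cdb'): parent n2 fail=5; on 'b' 5 → fail=6;  out ∅∪{1}={1}
  n7('dba'): parent n6 fail=0; on 'a' 0 → fail=11;  out ∅∪∅=∅
  n13('abb'): parent n12 fail=0; on 'b' 0 → fail=0;  out ∅∪∅=∅
  n4('cdbd'): parent n3 fail=6; on 'd' 6→0 → fail=5;  out {0}∪{2}={0,2}
  n8('dbab'): parent n7 fail=11; on 'b' 11 → fail=12;  out ∅∪∅=∅
  n14('abba'): parent n13 fail=0; on 'a' 0 → fail=11;  out {4}∪∅={4}
  n9('dbabb'): parent n8 fail=12; on 'b' 12 → fail=13;  out ∅∪∅=∅
  n10('dbabba'): parent n9 fail=13; on 'a' 13 → fail=14;  out {3}∪{4}={3,4}

Scan:
pos 0 'c': at 1
pos 1 'c': at 1 (via fail)
pos 2 'd': at 2  ** P2@[2:2]
pos 3 'b': at 3  ** P1@[2:3]
pos 4 'd': at 4  ** P0@[1:4],P2@[4:4]
pos 5 'c': at 1 (via fail)
pos 6 'd': at 2  ** P2@[6:6]
pos 7 'b': at 3  ** P1@[6:7]
pos 8 'd': at 4  ** P0@[5:8],P2@[8:8]
pos 9 'a': at 11 (via fail)
pos 10 'c': at 1 (via fail)
pos 11 'c': at 1 (via fail)
pos 12 'd': at 2  ** P2@[12:12]
pos 13 'b': at 3  ** P1@[12:13]
pos 14 'b': at 0 (via fail)
pos 15 'd': at 5  ** P2@[15:15]
pos 16 'b': at 6  ** P1@[15:16]
pos 17 'a': at 7
pos 18 'b': at 8
pos 19 'b': at 9
pos 20 'a': at 10  ** P3@[15:20],P4@[17:20]
pos 21 'a': at 11 (via fail)
pos 22 'c': at 1 (via fail)
pos 23 'd': at 2  ** P2@[23:23]
pos 24 'b': at 3  ** P1@[23:24]
pos 25 'd': at 4  ** P0@[22:25],P2@[25:25]
pos 26 'b': at 6 (via fail)  ** P1@[25:26]
pos 27 'd': at 5 (via fail)  ** P2@[27:27]
pos 28 'a': at 11 (via fail)
pos 29 'd': at 5 (via fail)  ** P2@[29:29]
pos 30 'd': at 5 (via fail)  ** P2@[30:30]
pos 31 'b': at 6  ** P1@[30:31]
pos 32 'b': at 0 (via fail)
pos 33 'b': at 0
pos 34 'a': at 11
pos 35 'c': at 1 (via fail)
pos 36 'd': at 2  ** P2@[36:36]
pos 37 'b': at 3  ** P1@[36:37]
pos 38 'd': at 4  ** P0@[35:38],P2@[38:38]
pos 39 'd': at 5 (via fail)  ** P2@[39:39]
pos 40 'b': at 6  ** P1@[39:40]
pos 41 'a': at 7
pos 42 'b': at 8
pos 43 'b': at 9
pos 44 'a': at 10  ** P3@[39:44],P4@[41:44]
pos 45 'a': at 11 (via fail)
pos 46 'b': at 12
pos 47 'b': at 13
pos 48 'a': at 14  ** P4@[45:48]
pos 49 'c': at 1 (via fail)
pos 50 'c': at 1 (via fail)
pos 51 'c': at 1 (via fail)
pos 52 'd': at 2  ** P2@[52:52]
pos 53 'b': at 3  ** P1@[52:53]
pos 54 'd': at 4  ** P0@[51:54],P2@[54:54]
pos 55 'b': at 6 (via fail)  ** P1@[54:55]
pos 56 'a': at 7
pos 57 'b': at 8
pos 58 'b': at 9
pos 59 'a': at 10  ** P3@[54:59],P4@[56:59]

All matches (sorted): [[2,2],[3,1],[4,0],[4,2],[6,2],[7,1],[8,0],[8,2],[12,2],[13,1],[15,2],[16,1],[20,3],[20,4],[23,2],[24,1],[25,0],[25,2],[26,1],[27,2],[29,2],[30,2],[31,1],[36,2],[37,1],[38,0],[38,2],[39,2],[40,1],[44,3],[44,4],[48,4],[52,2],[53,1],[54,0],[54,2],[55,1],[59,3],[59,4]]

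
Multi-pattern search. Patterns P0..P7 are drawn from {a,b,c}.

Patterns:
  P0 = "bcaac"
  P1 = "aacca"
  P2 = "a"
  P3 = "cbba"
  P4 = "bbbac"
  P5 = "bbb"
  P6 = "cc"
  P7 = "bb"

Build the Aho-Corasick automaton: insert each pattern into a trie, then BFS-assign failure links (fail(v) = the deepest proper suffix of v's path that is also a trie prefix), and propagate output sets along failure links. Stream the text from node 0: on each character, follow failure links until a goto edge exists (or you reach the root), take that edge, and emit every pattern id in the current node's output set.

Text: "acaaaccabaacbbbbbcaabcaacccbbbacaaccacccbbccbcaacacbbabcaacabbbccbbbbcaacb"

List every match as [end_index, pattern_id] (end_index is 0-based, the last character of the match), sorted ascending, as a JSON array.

Construct AC machine:
Trie nodes:
  n0 'ε': a→6 b→1 c→11
  n1 'b': b→15 c→2
  n2 'bc': a→3
  n3 'bca': a→4
  n4 'bcaa': c→5
  n5 'bcaac': ·  ←P0
  n6 'a': a→7  ←P2
  n7 'aa': c→8
  n8 'aac': c→9
  n9 'aacc': a→10
  n10 'aacca': ·  ←P1
  n11 'c': b→12 c→19
  n12 'cb': b→13
  n13 'cbb': a→14
  n14 'cbba': ·  ←P3
  n15 'bb': b→16  ←P7
  n16 'bbb': a→17  ←P5
  n17 'bbba': c→18
  n18 'bbbac': ·  ←P4
  n19 'cc': ·  ←P6

Failure links (BFS by depth):
  n1('b'): parent n0 fail=0; on 'b' 0 → fail=0;  out ∅∪∅=∅
  n6('a'): parent n0 fail=0; on 'a' 0 → fail=0;  out {2}∪∅={2}
  n11('c'): parent n0 fail=0; on 'c' 0 → fail=0;  out ∅∪∅=∅
  n2('bc'): parent n1 fail=0; on 'c' 0 → fail=11;  out ∅∪∅=∅
  n7('aa'): parent n6 fail=0; on 'a' 0 → fail=6;  out ∅∪{2}={2}
  n12('cb'): parent n11 fail=0; on 'b' 0 → fail=1;  out ∅∪∅=∅
  n15('bb'): parent n1 fail=0; on 'b' 0 → fail=1;  out {7}∪∅={7}
  n19('cc'): parent n11 fail=0; on 'c' 0 → fail=11;  out {6}∪∅={6}
  n3('bca'): parent n2 fail=11; on 'a' 11→0 → fail=6;  out ∅∪{2}={2}
  n8('aac'): parent n7 fail=6; on 'c' 6→0 → fail=11;  out ∅∪∅=∅
  n13('cbb'): parent n12 fail=1; on 'b' 1 → fail=15;  out ∅∪{7}={7}
  n16('bbb'): parent n15 fail=1; on 'b' 1 → fail=15;  out {5}∪{7}={5,7}
  n4('bcaa'): parent n3 fail=6; on 'a' 6 → fail=7;  out ∅∪{2}={2}
  n9('aacc'): parent n8 fail=11; on 'c' 11 → fail=19;  out ∅∪{6}={6}
  n14('cbba'): parent n13 fail=15; on 'a' 15→1→0 → fail=6;  out {3}∪{2}={2,3}
  n17('bbba'): parent n16 fail=15; on 'a' 15→1→0 → fail=6;  out ∅∪{2}={2}
  n5('bcaac'): parent n4 fail=7; on 'c' 7 → fail=8;  out {0}∪∅={0}
  n10('aacca'): parent n9 fail=19; on 'a' 19→11→0 → fail=6;  out {1}∪{2}={1,2}
  n18('bbbac'): parent n17 fail=6; on 'c' 6→0 → fail=11;  out {4}∪∅={4}

Text stream:
i=0 'a': node 0→6  → match P2@[0:0]
i=1 'c': node 6→11 (via fail)
i=2 'a': node 11→6 (via fail)  → match P2@[2:2]
i=3 'a': node 6→7  → match P2@[3:3]
i=4 'a': node 7→7 (via fail)  → match P2@[4:4]
i=5 'c': node 7→8
i=6 'c': node 8→9  → match P6@[5:6]
i=7 'a': node 9→10  → match P1@[3:7],P2@[7:7]
i=8 'b': node 10→1 (via fail)
i=9 'a': node 1→6 (via fail)  → match P2@[9:9]
i=10 'a': node 6→7  → match P2@[10:10]
i=11 'c': node 7→8
i=12 'b': node 8→12 (via fail)
i=13 'b': node 12→13  → match P7@[12:13]
i=14 'b': node 13→16 (via fail)  → match P5@[12:14],P7@[13:14]
i=15 'b': node 16→16 (via fail)  → match P5@[13:15],P7@[14:15]
i=16 'b': node 16→16 (via fail)  → match P5@[14:16],P7@[15:16]
i=17 'c': node 16→2 (via fail)
i=18 'a': node 2→3  → match P2@[18:18]
i=19 'a': node 3→4  → match P2@[19:19]
i=20 'b': node 4→1 (via fail)
i=21 'c': node 1→2
i=22 'a': node 2→3  → match P2@[22:22]
i=23 'a': node 3→4  → match P2@[23:23]
i=24 'c': node 4→5  → match P0@[20:24]
i=25 'c': node 5→9 (via fail)  → match P6@[24:25]
i=26 'c': node 9→19 (via fail)  → match P6@[25:26]
i=27 'b': node 19→12 (via fail)
i=28 'b': node 12→13  → match P7@[27:28]
i=29 'b': node 13→16 (via fail)  → match P5@[27:29],P7@[28:29]
i=30 'a': node 16→17  → match P2@[30:30]
i=31 'c': node 17→18  → match P4@[27:31]
i=32 'a': node 18→6 (via fail)  → match P2@[32:32]
i=33 'a': node 6→7  → match P2@[33:33]
i=34 'c': node 7→8
i=35 'c': node 8→9  → match P6@[34:35]
i=36 'a': node 9→10  → match P1@[32:36],P2@[36:36]
i=37 'c': node 10→11 (via fail)
i=38 'c': node 11→19  → match P6@[37:38]
i=39 'c': node 19→19 (via fail)  → match P6@[38:39]
i=40 'b': node 19→12 (via fail)
i=41 'b': node 12→13  → match P7@[40:41]
i=42 'c': node 13→2 (via fail)
i=43 'c': node 2→19 (via fail)  → match P6@[42:43]
i=44 'b': node 19→12 (via fail)
i=45 'c': node 12→2 (via fail)
i=46 'a': node 2→3  → match P2@[46:46]
i=47 'a': node 3→4  → match P2@[47:47]
i=48 'c': node 4→5  → match P0@[44:48]
i=49 'a': node 5→6 (via fail)  → match P2@[49:49]
i=50 'c': node 6→11 (via fail)
i=51 'b': node 11→12
i=52 'b': node 12→13  → match P7@[51:52]
i=53 'a': node 13→14  → match P2@[53:53],P3@[50:53]
i=54 'b': node 14→1 (via fail)
i=55 'c': node 1→2
i=56 'a': node 2→3  → match P2@[56:56]
i=57 'a': node 3→4  → match P2@[57:57]
i=58 'c': node 4→5  → match P0@[54:58]
i=59 'a': node 5→6 (via fail)  → match P2@[59:59]
i=60 'b': node 6→1 (via fail)
i=61 'b': node 1→15  → match P7@[60:61]
i=62 'b': node 15→16  → match P5@[60:62],P7@[61:62]
i=63 'c': node 16→2 (via fail)
i=64 'c': node 2→19 (via fail)  → match P6@[63:64]
i=65 'b': node 19→12 (via fail)
i=66 'b': node 12→13  → match P7@[65:66]
i=67 'b': node 13→16 (via fail)  → match P5@[65:67],P7@[66:67]
i=68 'b': node 16→16 (via fail)  → match P5@[66:68],P7@[67:68]
i=69 'c': node 16→2 (via fail)
i=70 'a': node 2→3  → match P2@[70:70]
i=71 'a': node 3→4  → match P2@[71:71]
i=72 'c': node 4→5  → match P0@[68:72]
i=73 'b': node 5→12 (via fail)

Result: [[0,2],[2,2],[3,2],[4,2],[6,6],[7,1],[7,2],[9,2],[10,2],[13,7],[14,5],[14,7],[15,5],[15,7],[16,5],[16,7],[18,2],[19,2],[22,2],[23,2],[24,0],[25,6],[26,6],[28,7],[29,5],[29,7],[30,2],[31,4],[32,2],[33,2],[35,6],[36,1],[36,2],[38,6],[39,6],[41,7],[43,6],[46,2],[47,2],[48,0],[49,2],[52,7],[53,2],[53,3],[56,2],[57,2],[58,0],[59,2],[61,7],[62,5],[62,7],[64,6],[66,7],[67,5],[67,7],[68,5],[68,7],[70,2],[71,2],[72,0]]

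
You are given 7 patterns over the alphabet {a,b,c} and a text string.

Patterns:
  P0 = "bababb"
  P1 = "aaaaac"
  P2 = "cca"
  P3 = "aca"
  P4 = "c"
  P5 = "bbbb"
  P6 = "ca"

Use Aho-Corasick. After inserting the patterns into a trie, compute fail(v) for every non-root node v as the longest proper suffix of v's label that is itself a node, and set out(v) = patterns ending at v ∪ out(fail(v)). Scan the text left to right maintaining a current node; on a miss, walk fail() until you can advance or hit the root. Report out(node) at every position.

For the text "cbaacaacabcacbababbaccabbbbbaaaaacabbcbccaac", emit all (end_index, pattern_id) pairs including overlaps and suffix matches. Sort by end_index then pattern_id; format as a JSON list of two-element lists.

Construct AC machine:
Trie nodes:
  0='ε' goto a→7 b→1 c→13
  1='b' goto a→2 b→18
  2='ba' goto b→3
  3='bab' goto a→4
  4='baba' goto b→5
  5='babab' goto b→6
  6='bababb' goto ·  [P0 ends]
  7='a' goto a→8 c→16
  8='aa' goto a→9
  9='aaa' goto a→10
  10='aaaa' goto a→11
  11='aaaaa' goto c→12
  12='aaaaac' goto ·  [P1 ends]
  13='c' goto a→21 c→14  [P4 ends]
  14='cc' goto a→15
  15='cca' goto ·  [P2 ends]
  16='ac' goto a→17
  17='aca' goto ·  [P3 ends]
  18='bb' goto b→19
  19='bbb' goto b→20
  20='bbbb' goto ·  [P5 ends]
  21='ca' goto ·  [P6 ends]

Failure links (BFS by depth):
  fail(1) 'b': from fail(0)=0 chase 'b': 0 ⇒ 0;  out=∅∪out(0)=∅
  fail(7) 'a': from fail(0)=0 chase 'a': 0 ⇒ 0;  out=∅∪out(0)=∅
  fail(13) 'c': from fail(0)=0 chase 'c': 0 ⇒ 0;  out={4}∪out(0)={4}
  fail(2) 'ba': from fail(1)=0 chase 'a': 0 ⇒ 7;  out=∅∪out(7)=∅
  fail(8) 'aa': from fail(7)=0 chase 'a': 0 ⇒ 7;  out=∅∪out(7)=∅
  fail(14) 'cc': from fail(13)=0 chase 'c': 0 ⇒ 13;  out=∅∪out(13)={4}
  fail(16) 'ac': from fail(7)=0 chase 'c': 0 ⇒ 13;  out=∅∪out(13)={4}
  fail(18) 'bb': from fail(1)=0 chase 'b': 0 ⇒ 1;  out=∅∪out(1)=∅
  fail(21) 'ca': from fail(13)=0 chase 'a': 0 ⇒ 7;  out={6}∪out(7)={6}
  fail(3) 'bab': from fail(2)=7 chase 'b': 7→0 ⇒ 1;  out=∅∪out(1)=∅
  fail(9) 'aaa': from fail(8)=7 chase 'a': 7 ⇒ 8;  out=∅∪out(8)=∅
  fail(15) 'cca': from fail(14)=13 chase 'a': 13 ⇒ 21;  out={2}∪out(21)={2,6}
  fail(17) 'aca': from fail(16)=13 chase 'a': 13 ⇒ 21;  out={3}∪out(21)={3,6}
  fail(19) 'bbb': from fail(18)=1 chase 'b': 1 ⇒ 18;  out=∅∪out(18)=∅
  fail(4) 'baba': from fail(3)=1 chase 'a': 1 ⇒ 2;  out=∅∪out(2)=∅
  fail(10) 'aaaa': from fail(9)=8 chase 'a': 8 ⇒ 9;  out=∅∪out(9)=∅
  fail(20) 'bbbb': from fail(19)=18 chase 'b': 18 ⇒ 19;  out={5}∪out(19)={5}
  fail(5) 'babab': from fail(4)=2 chase 'b': 2 ⇒ 3;  out=∅∪out(3)=∅
  fail(11) 'aaaaa': from fail(10)=9 chase 'a': 9 ⇒ 10;  out=∅∪out(10)=∅
  fail(6) 'bababb': from fail(5)=3 chase 'b': 3→1 ⇒ 18;  out={0}∪out(18)={0}
  fail(12) 'aaaaac': from fail(11)=10 chase 'c': 10→9→8→7 ⇒ 16;  out={1}∪out(16)={1,4}

Scan:
[0] read 'c'  n0⇒n13  ** P4@[0:0]
[1] read 'b'  n13⇒n1 (via fail)
[2] read 'a'  n1⇒n2
[3] read 'a'  n2⇒n8 (via fail)
[4] read 'c'  n8⇒n16 (via fail)  ** P4@[4:4]
[5] read 'a'  n16⇒n17  ** P3@[3:5],P6@[4:5]
[6] read 'a'  n17⇒n8 (via fail)
[7] read 'c'  n8⇒n16 (via fail)  ** P4@[7:7]
[8] read 'a'  n16⇒n17  ** P3@[6:8],P6@[7:8]
[9] read 'b'  n17⇒n1 (via fail)
[10] read 'c'  n1⇒n13 (via fail)  ** P4@[10:10]
[11] read 'a'  n13⇒n21  ** P6@[10:11]
[12] read 'c'  n21⇒n16 (via fail)  ** P4@[12:12]
[13] read 'b'  n16⇒n1 (via fail)
[14] read 'a'  n1⇒n2
[15] read 'b'  n2⇒n3
[16] read 'a'  n3⇒n4
[17] read 'b'  n4⇒n5
[18] read 'b'  n5⇒n6  ** P0@[13:18]
[19] read 'a'  n6⇒n2 (via fail)
[20] read 'c'  n2⇒n16 (via fail)  ** P4@[20:20]
[21] read 'c'  n16⇒n14 (via fail)  ** P4@[21:21]
[22] read 'a'  n14⇒n15  ** P2@[20:22],P6@[21:22]
[23] read 'b'  n15⇒n1 (via fail)
[24] read 'b'  n1⇒n18
[25] read 'b'  n18⇒n19
[26] read 'b'  n19⇒n20  ** P5@[23:26]
[27] read 'b'  n20⇒n20 (via fail)  ** P5@[24:27]
[28] read 'a'  n20⇒n2 (via fail)
[29] read 'a'  n2⇒n8 (via fail)
[30] read 'a'  n8⇒n9
[31] read 'a'  n9⇒n10
[32] read 'a'  n10⇒n11
[33] read 'c'  n11⇒n12  ** P1@[28:33],P4@[33:33]
[34] read 'a'  n12⇒n17 (via fail)  ** P3@[32:34],P6@[33:34]
[35] read 'b'  n17⇒n1 (via fail)
[36] read 'b'  n1⇒n18
[37] read 'c'  n18⇒n13 (via fail)  ** P4@[37:37]
[38] read 'b'  n13⇒n1 (via fail)
[39] read 'c'  n1⇒n13 (via fail)  ** P4@[39:39]
[40] read 'c'  n13⇒n14  ** P4@[40:40]
[41] read 'a'  n14⇒n15  ** P2@[39:41],P6@[40:41]
[42] read 'a'  n15⇒n8 (via fail)
[43] read 'c'  n8⇒n16 (via fail)  ** P4@[43:43]

Result: [[0,4],[4,4],[5,3],[5,6],[7,4],[8,3],[8,6],[10,4],[11,6],[12,4],[18,0],[20,4],[21,4],[22,2],[22,6],[26,5],[27,5],[33,1],[33,4],[34,3],[34,6],[37,4],[39,4],[40,4],[41,2],[41,6],[43,4]]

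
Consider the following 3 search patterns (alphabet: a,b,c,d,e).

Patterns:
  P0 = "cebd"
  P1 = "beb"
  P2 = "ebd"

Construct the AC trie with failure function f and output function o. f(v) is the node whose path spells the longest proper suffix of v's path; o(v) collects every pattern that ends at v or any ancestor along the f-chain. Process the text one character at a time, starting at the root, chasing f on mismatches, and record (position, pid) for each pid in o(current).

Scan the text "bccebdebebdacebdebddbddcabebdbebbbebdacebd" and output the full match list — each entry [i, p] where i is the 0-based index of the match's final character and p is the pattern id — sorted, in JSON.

Build automaton:
Trie nodes:
  0='ε' goto b→5 c→1 e→8
  1='c' goto e→2
  2='ce' goto b→3
  3='ceb' goto d→4
  4='cebd' goto ·  [P0 ends]
  5='b' goto e→6
  6='be' goto b→7
  7='beb' goto ·  [P1 ends]
  8='e' goto b→9
  9='eb' goto d→10
  10='ebd' goto ·  [P2 ends]

BFS fail/out derivation:
  n1('c'): parent n0 fail=0; on 'c' 0 → fail=0;  out ∅∪∅=∅
  n5('b'): parent n0 fail=0; on 'b' 0 → fail=0;  out ∅∪∅=∅
  n8('e'): parent n0 fail=0; on 'e' 0 → fail=0;  out ∅∪∅=∅
  n2('ce'): parent n1 fail=0; on 'e' 0 → fail=8;  out ∅∪∅=∅
  n6('be'): parent n5 fail=0; on 'e' 0 → fail=8;  out ∅∪∅=∅
  n9('eb'): parent n8 fail=0; on 'b' 0 → fail=5;  out ∅∪∅=∅
  n3('ceb'): parent n2 fail=8; on 'b' 8 → fail=9;  out ∅∪∅=∅
  n7('beb'): parent n6 fail=8; on 'b' 8 → fail=9;  out {1}∪∅={1}
  n10('ebd'): parent n9 fail=5; on 'd' 5→0 → fail=0;  out {2}∪∅={2}
  n4('cebd'): parent n3 fail=9; on 'd' 9 → fail=10;  out {0}∪{2}={0,2}

Scan:
[0] read 'b'  n0⇒n5
[1] read 'c'  n5⇒n1 (fail-walked)
[2] read 'c'  n1⇒n1 (fail-walked)
[3] read 'e'  n1⇒n2
[4] read 'b'  n2⇒n3
[5] read 'd'  n3⇒n4  emit P0@[2:5],P2@[3:5]
[6] read 'e'  n4⇒n8 (fail-walked)
[7] read 'b'  n8⇒n9
[8] read 'e'  n9⇒n6 (fail-walked)
[9] read 'b'  n6⇒n7  emit P1@[7:9]
[10] read 'd'  n7⇒n10 (fail-walked)  emit P2@[8:10]
[11] read 'a'  n10⇒n0 (fail-walked)
[12] read 'c'  n0⇒n1
[13] read 'e'  n1⇒n2
[14] read 'b'  n2⇒n3
[15] read 'd'  n3⇒n4  emit P0@[12:15],P2@[13:15]
[16] read 'e'  n4⇒n8 (fail-walked)
[17] read 'b'  n8⇒n9
[18] read 'd'  n9⇒n10  emit P2@[16:18]
[19] read 'd'  n10⇒n0 (fail-walked)
[20] read 'b'  n0⇒n5
[21] read 'd'  n5⇒n0 (fail-walked)
[22] read 'd'  n0⇒n0
[23] read 'c'  n0⇒n1
[24] read 'a'  n1⇒n0 (fail-walked)
[25] read 'b'  n0⇒n5
[26] read 'e'  n5⇒n6
[27] read 'b'  n6⇒n7  emit P1@[25:27]
[28] read 'd'  n7⇒n10 (fail-walked)  emit P2@[26:28]
[29] read 'b'  n10⇒n5 (fail-walked)
[30] read 'e'  n5⇒n6
[31] read 'b'  n6⇒n7  emit P1@[29:31]
[32] read 'b'  n7⇒n5 (fail-walked)
[33] read 'b'  n5⇒n5 (fail-walked)
[34] read 'e'  n5⇒n6
[35] read 'b'  n6⇒n7  emit P1@[33:35]
[36] read 'd'  n7⇒n10 (fail-walked)  emit P2@[34:36]
[37] read 'a'  n10⇒n0 (fail-walked)
[38] read 'c'  n0⇒n1
[39] read 'e'  n1⇒n2
[40] read 'b'  n2⇒n3
[41] read 'd'  n3⇒n4  emit P0@[38:41],P2@[39:41]

Matches: [[5,0],[5,2],[9,1],[10,2],[15,0],[15,2],[18,2],[27,1],[28,2],[31,1],[35,1],[36,2],[41,0],[41,2]]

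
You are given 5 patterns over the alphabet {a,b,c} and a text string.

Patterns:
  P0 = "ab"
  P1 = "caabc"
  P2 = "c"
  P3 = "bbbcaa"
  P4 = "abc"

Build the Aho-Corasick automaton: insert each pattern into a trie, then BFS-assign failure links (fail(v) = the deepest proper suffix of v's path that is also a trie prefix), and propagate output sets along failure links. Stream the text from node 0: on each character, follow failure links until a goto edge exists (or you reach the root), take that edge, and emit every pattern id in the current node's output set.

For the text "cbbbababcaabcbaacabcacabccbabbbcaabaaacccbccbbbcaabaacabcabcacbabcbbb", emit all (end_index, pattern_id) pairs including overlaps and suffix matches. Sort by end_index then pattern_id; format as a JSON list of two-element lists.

Construct AC machine:
Trie (insert patterns):
  n0 'ε': a→1 b→8 c→3
  n1 'a': b→2
  n2 'ab': c→14  ←P0
  n3 'c': a→4  ←P2
  n4 'ca': a→5
  n5 'caa': b→6
  n6 'caab': c→7
  n7 'caabc': ·  ←P1
  n8 'b': b→9
  n9 'bb': b→10
  n10 'bbb': c→11
  n11 'bbbc': a→12
  n12 'bbbca': a→13
  n13 'bbbcaa': ·  ←P3
  n14 'abc': ·  ←P4

BFS fail/out derivation:
  fail(1) 'a': from fail(0)=0 chase 'a': 0 ⇒ 0;  out=∅∪out(0)=∅
  fail(3) 'c': from fail(0)=0 chase 'c': 0 ⇒ 0;  out={2}∪out(0)={2}
  fail(8) 'b': from fail(0)=0 chase 'b': 0 ⇒ 0;  out=∅∪out(0)=∅
  fail(2) 'ab': from fail(1)=0 chase 'b': 0 ⇒ 8;  out={0}∪out(8)={0}
  fail(4) 'ca': from fail(3)=0 chase 'a': 0 ⇒ 1;  out=∅∪out(1)=∅
  fail(9) 'bb': from fail(8)=0 chase 'b': 0 ⇒ 8;  out=∅∪out(8)=∅
  fail(5) 'caa': from fail(4)=1 chase 'a': 1→0 ⇒ 1;  out=∅∪out(1)=∅
  fail(10) 'bbb': from fail(9)=8 chase 'b': 8 ⇒ 9;  out=∅∪out(9)=∅
  fail(14) 'abc': from fail(2)=8 chase 'c': 8→0 ⇒ 3;  out={4}∪out(3)={2,4}
  fail(6) 'caab': from fail(5)=1 chase 'b': 1 ⇒ 2;  out=∅∪out(2)={0}
  fail(11) 'bbbc': from fail(10)=9 chase 'c': 9→8→0 ⇒ 3;  out=∅∪out(3)={2}
  fail(7) 'caabc': from fail(6)=2 chase 'c': 2 ⇒ 14;  out={1}∪out(14)={1,2,4}
  fail(12) 'bbbca': from fail(11)=3 chase 'a': 3 ⇒ 4;  out=∅∪out(4)=∅
  fail(13) 'bbbcaa': from fail(12)=4 chase 'a': 4 ⇒ 5;  out={3}∪out(5)={3}

Text stream:
pos 0 'c': at 3  ** P2@[0:0]
pos 1 'b': at 8 (via fail)
pos 2 'b': at 9
pos 3 'b': at 10
pos 4 'a': at 1 (via fail)
pos 5 'b': at 2  ** P0@[4:5]
pos 6 'a': at 1 (via fail)
pos 7 'b': at 2  ** P0@[6:7]
pos 8 'c': at 14  ** P2@[8:8],P4@[6:8]
pos 9 'a': at 4 (via fail)
pos 10 'a': at 5
pos 11 'b': at 6  ** P0@[10:11]
pos 12 'c': at 7  ** P1@[8:12],P2@[12:12],P4@[10:12]
pos 13 'b': at 8 (via fail)
pos 14 'a': at 1 (via fail)
pos 15 'a': at 1 (via fail)
pos 16 'c': at 3 (via fail)  ** P2@[16:16]
pos 17 'a': at 4
pos 18 'b': at 2 (via fail)  ** P0@[17:18]
pos 19 'c': at 14  ** P2@[19:19],P4@[17:19]
pos 20 'a': at 4 (via fail)
pos 21 'c': at 3 (via fail)  ** P2@[21:21]
pos 22 'a': at 4
pos 23 'b': at 2 (via fail)  ** P0@[22:23]
pos 24 'c': at 14  ** P2@[24:24],P4@[22:24]
pos 25 'c': at 3 (via fail)  ** P2@[25:25]
pos 26 'b': at 8 (via fail)
pos 27 'a': at 1 (via fail)
pos 28 'b': at 2  ** P0@[27:28]
pos 29 'b': at 9 (via fail)
pos 30 'b': at 10
pos 31 'c': at 11  ** P2@[31:31]
pos 32 'a': at 12
pos 33 'a': at 13  ** P3@[28:33]
pos 34 'b': at 6 (via fail)  ** P0@[33:34]
pos 35 'a': at 1 (via fail)
pos 36 'a': at 1 (via fail)
pos 37 'a': at 1 (via fail)
pos 38 'c': at 3 (via fail)  ** P2@[38:38]
pos 39 'c': at 3 (via fail)  ** P2@[39:39]
pos 40 'c': at 3 (via fail)  ** P2@[40:40]
pos 41 'b': at 8 (via fail)
pos 42 'c': at 3 (via fail)  ** P2@[42:42]
pos 43 'c': at 3 (via fail)  ** P2@[43:43]
pos 44 'b': at 8 (via fail)
pos 45 'b': at 9
pos 46 'b': at 10
pos 47 'c': at 11  ** P2@[47:47]
pos 48 'a': at 12
pos 49 'a': at 13  ** P3@[44:49]
pos 50 'b': at 6 (via fail)  ** P0@[49:50]
pos 51 'a': at 1 (via fail)
pos 52 'a': at 1 (via fail)
pos 53 'c': at 3 (via fail)  ** P2@[53:53]
pos 54 'a': at 4
pos 55 'b': at 2 (via fail)  ** P0@[54:55]
pos 56 'c': at 14  ** P2@[56:56],P4@[54:56]
pos 57 'a': at 4 (via fail)
pos 58 'b': at 2 (via fail)  ** P0@[57:58]
pos 59 'c': at 14  ** P2@[59:59],P4@[57:59]
pos 60 'a': at 4 (via fail)
pos 61 'c': at 3 (via fail)  ** P2@[61:61]
pos 62 'b': at 8 (via fail)
pos 63 'a': at 1 (via fail)
pos 64 'b': at 2  ** P0@[63:64]
pos 65 'c': at 14  ** P2@[65:65],P4@[63:65]
pos 66 'b': at 8 (via fail)
pos 67 'b': at 9
pos 68 'b': at 10

Result: [[0,2],[5,0],[7,0],[8,2],[8,4],[11,0],[12,1],[12,2],[12,4],[16,2],[18,0],[19,2],[19,4],[21,2],[23,0],[24,2],[24,4],[25,2],[28,0],[31,2],[33,3],[34,0],[38,2],[39,2],[40,2],[42,2],[43,2],[47,2],[49,3],[50,0],[53,2],[55,0],[56,2],[56,4],[58,0],[59,2],[59,4],[61,2],[64,0],[65,2],[65,4]]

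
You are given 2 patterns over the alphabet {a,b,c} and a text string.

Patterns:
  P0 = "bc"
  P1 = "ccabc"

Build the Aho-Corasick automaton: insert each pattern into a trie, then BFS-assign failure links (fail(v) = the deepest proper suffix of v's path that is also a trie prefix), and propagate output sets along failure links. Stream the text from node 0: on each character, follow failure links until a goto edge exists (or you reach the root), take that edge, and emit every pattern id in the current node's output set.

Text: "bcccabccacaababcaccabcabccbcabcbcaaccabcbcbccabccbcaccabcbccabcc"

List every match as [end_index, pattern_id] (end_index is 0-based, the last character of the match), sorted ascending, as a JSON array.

Construct AC machine:
Trie nodes:
  n0 'ε': b→1 c→3
  n1 'b': c→2
  n2 'bc': ·  ←P0
  n3 'c': c→4
  n4 'cc': a→5
  n5 'cca': b→6
  n6 'ccab': c→7
  n7 'ccabc': ·  ←P1

Failure links (BFS by depth):
  fail(1) 'b': from fail(0)=0 chase 'b': 0 ⇒ 0;  out=∅∪out(0)=∅
  fail(3) 'c': from fail(0)=0 chase 'c': 0 ⇒ 0;  out=∅∪out(0)=∅
  fail(2) 'bc': from fail(1)=0 chase 'c': 0 ⇒ 3;  out={0}∪out(3)={0}
  fail(4) 'cc': from fail(3)=0 chase 'c': 0 ⇒ 3;  out=∅∪out(3)=∅
  fail(5) 'cca': from fail(4)=3 chase 'a': 3→0 ⇒ 0;  out=∅∪out(0)=∅
  fail(6) 'ccab': from fail(5)=0 chase 'b': 0 ⇒ 1;  out=∅∪out(1)=∅
  fail(7) 'ccabc': from fail(6)=1 chase 'c': 1 ⇒ 2;  out={1}∪out(2)={0,1}

Run:
i=0 'b': node 0→1
i=1 'c': node 1→2  ** P0@[0:1]
i=2 'c': node 2→4 (via fail)
i=3 'c': node 4→4 (via fail)
i=4 'a': node 4→5
i=5 'b': node 5→6
i=6 'c': node 6→7  ** P0@[5:6],P1@[2:6]
i=7 'c': node 7→4 (via fail)
i=8 'a': node 4→5
i=9 'c': node 5→3 (via fail)
i=10 'a': node 3→0 (via fail)
i=11 'a': node 0→0
i=12 'b': node 0→1
i=13 'a': node 1→0 (via fail)
i=14 'b': node 0→1
i=15 'c': node 1→2  ** P0@[14:15]
i=16 'a': node 2→0 (via fail)
i=17 'c': node 0→3
i=18 'c': node 3→4
i=19 'a': node 4→5
i=20 'b': node 5→6
i=21 'c': node 6→7  ** P0@[20:21],P1@[17:21]
i=22 'a': node 7→0 (via fail)
i=23 'b': node 0→1
i=24 'c': node 1→2  ** P0@[23:24]
i=25 'c': node 2→4 (via fail)
i=26 'b': node 4→1 (via fail)
i=27 'c': node 1→2  ** P0@[26:27]
i=28 'a': node 2→0 (via fail)
i=29 'b': node 0→1
i=30 'c': node 1→2  ** P0@[29:30]
i=31 'b': node 2→1 (via fail)
i=32 'c': node 1→2  ** P0@[31:32]
i=33 'a': node 2→0 (via fail)
i=34 'a': node 0→0
i=35 'c': node 0→3
i=36 'c': node 3→4
i=37 'a': node 4→5
i=38 'b': node 5→6
i=39 'c': node 6→7  ** P0@[38:39],P1@[35:39]
i=40 'b': node 7→1 (via fail)
i=41 'c': node 1→2  ** P0@[40:41]
i=42 'b': node 2→1 (via fail)
i=43 'c': node 1→2  ** P0@[42:43]
i=44 'c': node 2→4 (via fail)
i=45 'a': node 4→5
i=46 'b': node 5→6
i=47 'c': node 6→7  ** P0@[46:47],P1@[43:47]
i=48 'c': node 7→4 (via fail)
i=49 'b': node 4→1 (via fail)
i=50 'c': node 1→2  ** P0@[49:50]
i=51 'a': node 2→0 (via fail)
i=52 'c': node 0→3
i=53 'c': node 3→4
i=54 'a': node 4→5
i=55 'b': node 5→6
i=56 'c': node 6→7  ** P0@[55:56],P1@[52:56]
i=57 'b': node 7→1 (via fail)
i=58 'c': node 1→2  ** P0@[57:58]
i=59 'c': node 2→4 (via fail)
i=60 'a': node 4→5
i=61 'b': node 5→6
i=62 'c': node 6→7  ** P0@[61:62],P1@[58:62]
i=63 'c': node 7→4 (via fail)

Matches: [[1,0],[6,0],[6,1],[15,0],[21,0],[21,1],[24,0],[27,0],[30,0],[32,0],[39,0],[39,1],[41,0],[43,0],[47,0],[47,1],[50,0],[56,0],[56,1],[58,0],[62,0],[62,1]]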